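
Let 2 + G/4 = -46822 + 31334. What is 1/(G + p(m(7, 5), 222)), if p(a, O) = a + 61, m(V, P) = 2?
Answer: -1/61897 ≈ -1.6156e-5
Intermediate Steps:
p(a, O) = 61 + a
G = -61960 (G = -8 + 4*(-46822 + 31334) = -8 + 4*(-15488) = -8 - 61952 = -61960)
1/(G + p(m(7, 5), 222)) = 1/(-61960 + (61 + 2)) = 1/(-61960 + 63) = 1/(-61897) = -1/61897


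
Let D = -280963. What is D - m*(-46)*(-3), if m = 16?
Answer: -283171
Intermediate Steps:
D - m*(-46)*(-3) = -280963 - 16*(-46)*(-3) = -280963 - (-736)*(-3) = -280963 - 1*2208 = -280963 - 2208 = -283171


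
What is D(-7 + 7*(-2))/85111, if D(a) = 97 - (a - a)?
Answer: 97/85111 ≈ 0.0011397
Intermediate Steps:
D(a) = 97 (D(a) = 97 - 1*0 = 97 + 0 = 97)
D(-7 + 7*(-2))/85111 = 97/85111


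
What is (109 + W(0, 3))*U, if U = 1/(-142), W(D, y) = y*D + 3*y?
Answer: -59/71 ≈ -0.83099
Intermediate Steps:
W(D, y) = 3*y + D*y (W(D, y) = D*y + 3*y = 3*y + D*y)
U = -1/142 ≈ -0.0070423
(109 + W(0, 3))*U = (109 + 3*(3 + 0))*(-1/142) = (109 + 3*3)*(-1/142) = (109 + 9)*(-1/142) = 118*(-1/142) = -59/71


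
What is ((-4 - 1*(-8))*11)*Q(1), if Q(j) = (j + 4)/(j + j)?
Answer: 110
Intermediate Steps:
Q(j) = (4 + j)/(2*j) (Q(j) = (4 + j)/((2*j)) = (4 + j)*(1/(2*j)) = (4 + j)/(2*j))
((-4 - 1*(-8))*11)*Q(1) = ((-4 - 1*(-8))*11)*((½)*(4 + 1)/1) = ((-4 + 8)*11)*((½)*1*5) = (4*11)*(5/2) = 44*(5/2) = 110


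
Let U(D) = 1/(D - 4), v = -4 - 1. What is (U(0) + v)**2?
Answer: 441/16 ≈ 27.563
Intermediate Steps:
v = -5
U(D) = 1/(-4 + D)
(U(0) + v)**2 = (1/(-4 + 0) - 5)**2 = (1/(-4) - 5)**2 = (-1/4 - 5)**2 = (-21/4)**2 = 441/16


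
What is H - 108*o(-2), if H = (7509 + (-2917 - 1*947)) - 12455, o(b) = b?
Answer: -8594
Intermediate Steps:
H = -8810 (H = (7509 + (-2917 - 947)) - 12455 = (7509 - 3864) - 12455 = 3645 - 12455 = -8810)
H - 108*o(-2) = -8810 - 108*(-2) = -8810 + 216 = -8594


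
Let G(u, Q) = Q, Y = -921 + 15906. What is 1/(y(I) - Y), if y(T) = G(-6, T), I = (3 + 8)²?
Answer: -1/14864 ≈ -6.7277e-5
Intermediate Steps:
Y = 14985
I = 121 (I = 11² = 121)
y(T) = T
1/(y(I) - Y) = 1/(121 - 1*14985) = 1/(121 - 14985) = 1/(-14864) = -1/14864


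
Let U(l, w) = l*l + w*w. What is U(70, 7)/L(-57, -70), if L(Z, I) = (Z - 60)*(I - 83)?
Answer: 4949/17901 ≈ 0.27646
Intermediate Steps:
U(l, w) = l² + w²
L(Z, I) = (-83 + I)*(-60 + Z) (L(Z, I) = (-60 + Z)*(-83 + I) = (-83 + I)*(-60 + Z))
U(70, 7)/L(-57, -70) = (70² + 7²)/(4980 - 83*(-57) - 60*(-70) - 70*(-57)) = (4900 + 49)/(4980 + 4731 + 4200 + 3990) = 4949/17901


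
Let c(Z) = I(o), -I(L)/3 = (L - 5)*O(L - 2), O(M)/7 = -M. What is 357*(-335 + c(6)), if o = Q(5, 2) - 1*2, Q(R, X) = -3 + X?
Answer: 180285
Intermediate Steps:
O(M) = -7*M (O(M) = 7*(-M) = -7*M)
o = -3 (o = (-3 + 2) - 1*2 = -1 - 2 = -3)
I(L) = -3*(-5 + L)*(14 - 7*L) (I(L) = -3*(L - 5)*(-7*(L - 2)) = -3*(-5 + L)*(-7*(-2 + L)) = -3*(-5 + L)*(14 - 7*L))
c(Z) = 840 (c(Z) = 21*(-5 - 3)*(-2 - 3) = 21*(-8)*(-5) = 840)
357*(-335 + c(6)) = 357*(-335 + 840) = 357*505 = 180285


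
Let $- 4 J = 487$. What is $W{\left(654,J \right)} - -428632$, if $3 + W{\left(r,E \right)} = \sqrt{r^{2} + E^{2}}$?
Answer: $428629 + \frac{25 \sqrt{11329}}{4} \approx 4.2929 \cdot 10^{5}$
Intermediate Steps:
$J = - \frac{487}{4}$ ($J = \left(- \frac{1}{4}\right) 487 = - \frac{487}{4} \approx -121.75$)
$W{\left(r,E \right)} = -3 + \sqrt{E^{2} + r^{2}}$ ($W{\left(r,E \right)} = -3 + \sqrt{r^{2} + E^{2}} = -3 + \sqrt{E^{2} + r^{2}}$)
$W{\left(654,J \right)} - -428632 = \left(-3 + \sqrt{\left(- \frac{487}{4}\right)^{2} + 654^{2}}\right) - -428632 = \left(-3 + \sqrt{\frac{237169}{16} + 427716}\right) + 428632 = \left(-3 + \sqrt{\frac{7080625}{16}}\right) + 428632 = \left(-3 + \frac{25 \sqrt{11329}}{4}\right) + 428632 = 428629 + \frac{25 \sqrt{11329}}{4}$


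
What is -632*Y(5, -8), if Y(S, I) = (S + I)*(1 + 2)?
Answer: 5688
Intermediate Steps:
Y(S, I) = 3*I + 3*S (Y(S, I) = (I + S)*3 = 3*I + 3*S)
-632*Y(5, -8) = -632*(3*(-8) + 3*5) = -632*(-24 + 15) = -632*(-9) = 5688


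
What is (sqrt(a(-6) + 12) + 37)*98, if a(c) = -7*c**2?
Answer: 3626 + 392*I*sqrt(15) ≈ 3626.0 + 1518.2*I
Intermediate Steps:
(sqrt(a(-6) + 12) + 37)*98 = (sqrt(-7*(-6)**2 + 12) + 37)*98 = (sqrt(-7*36 + 12) + 37)*98 = (sqrt(-252 + 12) + 37)*98 = (sqrt(-240) + 37)*98 = (4*I*sqrt(15) + 37)*98 = (37 + 4*I*sqrt(15))*98 = 3626 + 392*I*sqrt(15)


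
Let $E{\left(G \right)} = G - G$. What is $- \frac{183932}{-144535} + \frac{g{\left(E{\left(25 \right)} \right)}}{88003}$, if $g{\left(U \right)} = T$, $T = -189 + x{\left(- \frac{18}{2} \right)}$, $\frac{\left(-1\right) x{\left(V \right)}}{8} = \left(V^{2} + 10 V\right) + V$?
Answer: $\frac{16180063721}{12719513605} \approx 1.2721$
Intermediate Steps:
$E{\left(G \right)} = 0$
$x{\left(V \right)} = - 88 V - 8 V^{2}$ ($x{\left(V \right)} = - 8 \left(\left(V^{2} + 10 V\right) + V\right) = - 8 \left(V^{2} + 11 V\right) = - 88 V - 8 V^{2}$)
$T = -45$ ($T = -189 - 8 \left(- \frac{18}{2}\right) \left(11 - \frac{18}{2}\right) = -189 - 8 \left(\left(-18\right) \frac{1}{2}\right) \left(11 - 9\right) = -189 - - 72 \left(11 - 9\right) = -189 - \left(-72\right) 2 = -189 + 144 = -45$)
$g{\left(U \right)} = -45$
$- \frac{183932}{-144535} + \frac{g{\left(E{\left(25 \right)} \right)}}{88003} = - \frac{183932}{-144535} - \frac{45}{88003} = \left(-183932\right) \left(- \frac{1}{144535}\right) - \frac{45}{88003} = \frac{183932}{144535} - \frac{45}{88003} = \frac{16180063721}{12719513605}$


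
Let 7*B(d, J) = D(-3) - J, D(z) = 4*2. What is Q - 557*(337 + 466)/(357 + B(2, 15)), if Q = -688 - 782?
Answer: -970591/356 ≈ -2726.4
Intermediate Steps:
D(z) = 8
B(d, J) = 8/7 - J/7 (B(d, J) = (8 - J)/7 = 8/7 - J/7)
Q = -1470
Q - 557*(337 + 466)/(357 + B(2, 15)) = -1470 - 557*(337 + 466)/(357 + (8/7 - 1/7*15)) = -1470 - 447271/(357 + (8/7 - 15/7)) = -1470 - 447271/(357 - 1) = -1470 - 447271/356 = -970591/356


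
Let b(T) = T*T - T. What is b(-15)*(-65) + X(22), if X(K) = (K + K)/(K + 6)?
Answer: -109189/7 ≈ -15598.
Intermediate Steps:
b(T) = T**2 - T
X(K) = 2*K/(6 + K) (X(K) = (2*K)/(6 + K) = 2*K/(6 + K))
b(-15)*(-65) + X(22) = -15*(-1 - 15)*(-65) + 2*22/(6 + 22) = -15*(-16)*(-65) + 2*22/28 = 240*(-65) + 2*22*(1/28) = -15600 + 11/7 = -109189/7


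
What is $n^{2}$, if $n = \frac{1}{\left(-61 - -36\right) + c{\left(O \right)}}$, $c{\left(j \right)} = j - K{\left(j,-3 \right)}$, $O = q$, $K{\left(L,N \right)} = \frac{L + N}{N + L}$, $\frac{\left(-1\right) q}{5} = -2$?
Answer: $\frac{1}{256} \approx 0.0039063$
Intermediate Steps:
$q = 10$ ($q = \left(-5\right) \left(-2\right) = 10$)
$K{\left(L,N \right)} = 1$ ($K{\left(L,N \right)} = \frac{L + N}{L + N} = 1$)
$O = 10$
$c{\left(j \right)} = -1 + j$ ($c{\left(j \right)} = j - 1 = -1 + j$)
$n = - \frac{1}{16}$ ($n = \frac{1}{\left(-61 - -36\right) + \left(-1 + 10\right)} = \frac{1}{\left(-61 + 36\right) + 9} = \frac{1}{-25 + 9} = \frac{1}{-16} = - \frac{1}{16} \approx -0.0625$)
$n^{2} = \left(- \frac{1}{16}\right)^{2} = \frac{1}{256}$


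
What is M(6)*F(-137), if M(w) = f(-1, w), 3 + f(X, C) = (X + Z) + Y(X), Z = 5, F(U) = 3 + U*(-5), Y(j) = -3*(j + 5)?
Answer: -7568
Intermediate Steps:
Y(j) = -15 - 3*j (Y(j) = -3*(5 + j) = -15 - 3*j)
F(U) = 3 - 5*U
f(X, C) = -13 - 2*X (f(X, C) = -3 + ((X + 5) + (-15 - 3*X)) = -3 + ((5 + X) + (-15 - 3*X)) = -3 + (-10 - 2*X) = -13 - 2*X)
M(w) = -11 (M(w) = -13 - 2*(-1) = -13 + 2 = -11)
M(6)*F(-137) = -11*(3 - 5*(-137)) = -11*(3 + 685) = -11*688 = -7568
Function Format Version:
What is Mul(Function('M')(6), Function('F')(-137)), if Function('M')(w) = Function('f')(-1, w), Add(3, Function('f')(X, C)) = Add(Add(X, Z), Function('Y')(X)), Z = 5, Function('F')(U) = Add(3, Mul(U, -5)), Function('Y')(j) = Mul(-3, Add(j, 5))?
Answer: -7568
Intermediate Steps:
Function('Y')(j) = Add(-15, Mul(-3, j)) (Function('Y')(j) = Mul(-3, Add(5, j)) = Add(-15, Mul(-3, j)))
Function('F')(U) = Add(3, Mul(-5, U))
Function('f')(X, C) = Add(-13, Mul(-2, X)) (Function('f')(X, C) = Add(-3, Add(Add(X, 5), Add(-15, Mul(-3, X)))) = Add(-3, Add(Add(5, X), Add(-15, Mul(-3, X)))) = Add(-3, Add(-10, Mul(-2, X))) = Add(-13, Mul(-2, X)))
Function('M')(w) = -11 (Function('M')(w) = Add(-13, Mul(-2, -1)) = Add(-13, 2) = -11)
Mul(Function('M')(6), Function('F')(-137)) = Mul(-11, Add(3, Mul(-5, -137))) = Mul(-11, Add(3, 685)) = Mul(-11, 688) = -7568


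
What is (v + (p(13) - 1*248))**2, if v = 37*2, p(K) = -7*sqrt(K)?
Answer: 30913 + 2436*sqrt(13) ≈ 39696.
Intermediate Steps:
v = 74
(v + (p(13) - 1*248))**2 = (74 + (-7*sqrt(13) - 1*248))**2 = (74 + (-7*sqrt(13) - 248))**2 = (74 + (-248 - 7*sqrt(13)))**2 = (-174 - 7*sqrt(13))**2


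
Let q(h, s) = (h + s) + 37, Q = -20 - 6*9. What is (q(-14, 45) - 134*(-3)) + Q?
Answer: 396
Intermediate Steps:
Q = -74 (Q = -20 - 54 = -74)
q(h, s) = 37 + h + s
(q(-14, 45) - 134*(-3)) + Q = ((37 - 14 + 45) - 134*(-3)) - 74 = (68 + 402) - 74 = 470 - 74 = 396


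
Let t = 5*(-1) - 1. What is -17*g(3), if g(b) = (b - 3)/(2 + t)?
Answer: 0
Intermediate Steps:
t = -6 (t = -5 - 1 = -6)
g(b) = 3/4 - b/4 (g(b) = (b - 3)/(2 - 6) = (-3 + b)/(-4) = (-3 + b)*(-1/4) = 3/4 - b/4)
-17*g(3) = -17*(3/4 - 1/4*3) = -17*(3/4 - 3/4) = -17*0 = 0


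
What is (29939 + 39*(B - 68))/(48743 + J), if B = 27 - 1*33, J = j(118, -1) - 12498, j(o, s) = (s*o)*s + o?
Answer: 27053/36481 ≈ 0.74156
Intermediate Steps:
j(o, s) = o + o*s**2 (j(o, s) = (o*s)*s + o = o*s**2 + o = o + o*s**2)
J = -12262 (J = 118*(1 + (-1)**2) - 12498 = 118*(1 + 1) - 12498 = 118*2 - 12498 = 236 - 12498 = -12262)
B = -6 (B = 27 - 33 = -6)
(29939 + 39*(B - 68))/(48743 + J) = (29939 + 39*(-6 - 68))/(48743 - 12262) = (29939 + 39*(-74))/36481 = (29939 - 2886)*(1/36481) = 27053*(1/36481) = 27053/36481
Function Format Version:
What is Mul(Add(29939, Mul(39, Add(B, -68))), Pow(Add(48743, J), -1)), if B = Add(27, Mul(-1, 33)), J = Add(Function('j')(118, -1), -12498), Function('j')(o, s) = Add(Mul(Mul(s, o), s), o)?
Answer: Rational(27053, 36481) ≈ 0.74156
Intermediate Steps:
Function('j')(o, s) = Add(o, Mul(o, Pow(s, 2))) (Function('j')(o, s) = Add(Mul(Mul(o, s), s), o) = Add(Mul(o, Pow(s, 2)), o) = Add(o, Mul(o, Pow(s, 2))))
J = -12262 (J = Add(Mul(118, Add(1, Pow(-1, 2))), -12498) = Add(Mul(118, Add(1, 1)), -12498) = Add(Mul(118, 2), -12498) = Add(236, -12498) = -12262)
B = -6 (B = Add(27, -33) = -6)
Mul(Add(29939, Mul(39, Add(B, -68))), Pow(Add(48743, J), -1)) = Mul(Add(29939, Mul(39, Add(-6, -68))), Pow(Add(48743, -12262), -1)) = Mul(Add(29939, Mul(39, -74)), Pow(36481, -1)) = Mul(Add(29939, -2886), Rational(1, 36481)) = Mul(27053, Rational(1, 36481)) = Rational(27053, 36481)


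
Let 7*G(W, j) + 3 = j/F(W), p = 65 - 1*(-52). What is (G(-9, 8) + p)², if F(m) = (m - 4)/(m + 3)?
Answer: 113550336/8281 ≈ 13712.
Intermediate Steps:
F(m) = (-4 + m)/(3 + m)
p = 117 (p = 65 + 52 = 117)
G(W, j) = -3/7 + j*(3 + W)/(7*(-4 + W)) (G(W, j) = -3/7 + (j/(((-4 + W)/(3 + W))))/7 = -3/7 + (j*((3 + W)/(-4 + W)))/7 = -3/7 + (j*(3 + W)/(-4 + W))/7 = -3/7 + j*(3 + W)/(7*(-4 + W)))
(G(-9, 8) + p)² = ((12 - 3*(-9) + 8*(3 - 9))/(7*(-4 - 9)) + 117)² = ((⅐)*(12 + 27 + 8*(-6))/(-13) + 117)² = ((⅐)*(-1/13)*(12 + 27 - 48) + 117)² = ((⅐)*(-1/13)*(-9) + 117)² = (9/91 + 117)² = (10656/91)² = 113550336/8281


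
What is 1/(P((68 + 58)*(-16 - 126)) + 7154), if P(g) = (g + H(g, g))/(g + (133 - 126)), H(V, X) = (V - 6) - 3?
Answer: 17885/127985083 ≈ 0.00013974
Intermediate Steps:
H(V, X) = -9 + V (H(V, X) = (-6 + V) - 3 = -9 + V)
P(g) = (-9 + 2*g)/(7 + g) (P(g) = (g + (-9 + g))/(g + (133 - 126)) = (-9 + 2*g)/(g + 7) = (-9 + 2*g)/(7 + g))
1/(P((68 + 58)*(-16 - 126)) + 7154) = 1/((-9 + 2*((68 + 58)*(-16 - 126)))/(7 + (68 + 58)*(-16 - 126)) + 7154) = 1/((-9 + 2*(126*(-142)))/(7 + 126*(-142)) + 7154) = 1/((-9 + 2*(-17892))/(7 - 17892) + 7154) = 1/((-9 - 35784)/(-17885) + 7154) = 1/(-1/17885*(-35793) + 7154) = 1/(35793/17885 + 7154) = 1/(127985083/17885) = 17885/127985083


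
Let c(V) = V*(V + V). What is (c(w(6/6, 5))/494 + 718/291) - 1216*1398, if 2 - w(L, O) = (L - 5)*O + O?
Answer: -122188338491/71877 ≈ -1.7000e+6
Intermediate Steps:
w(L, O) = 2 - O - O*(-5 + L) (w(L, O) = 2 - ((L - 5)*O + O) = 2 - ((-5 + L)*O + O) = 2 - (O*(-5 + L) + O) = 2 - (O + O*(-5 + L)) = 2 + (-O - O*(-5 + L)) = 2 - O - O*(-5 + L))
c(V) = 2*V² (c(V) = V*(2*V) = 2*V²)
(c(w(6/6, 5))/494 + 718/291) - 1216*1398 = ((2*(2 + 4*5 - 1*6/6*5)²)/494 + 718/291) - 1216*1398 = ((2*(2 + 20 - 1*6*(⅙)*5)²)*(1/494) + 718*(1/291)) - 1699968 = ((2*(2 + 20 - 1*1*5)²)*(1/494) + 718/291) - 1699968 = ((2*(2 + 20 - 5)²)*(1/494) + 718/291) - 1699968 = ((2*17²)*(1/494) + 718/291) - 1699968 = ((2*289)*(1/494) + 718/291) - 1699968 = (578*(1/494) + 718/291) - 1699968 = (289/247 + 718/291) - 1699968 = 261445/71877 - 1699968 = -122188338491/71877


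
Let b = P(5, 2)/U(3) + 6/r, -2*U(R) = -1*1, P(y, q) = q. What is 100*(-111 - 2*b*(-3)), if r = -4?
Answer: -9600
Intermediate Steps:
U(R) = ½ (U(R) = -(-1)/2 = -½*(-1) = ½)
b = 5/2 (b = 2/(½) + 6/(-4) = 2*2 + 6*(-¼) = 4 - 3/2 = 5/2 ≈ 2.5000)
100*(-111 - 2*b*(-3)) = 100*(-111 - 2*5/2*(-3)) = 100*(-111 - 5*(-3)) = 100*(-111 + 15) = 100*(-96) = -9600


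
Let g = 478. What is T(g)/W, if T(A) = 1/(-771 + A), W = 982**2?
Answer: -1/282546932 ≈ -3.5392e-9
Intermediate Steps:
W = 964324
T(g)/W = 1/((-771 + 478)*964324) = (1/964324)/(-293) = -1/293*1/964324 = -1/282546932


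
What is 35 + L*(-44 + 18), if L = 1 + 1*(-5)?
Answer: 139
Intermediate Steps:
L = -4 (L = 1 - 5 = -4)
35 + L*(-44 + 18) = 35 - 4*(-44 + 18) = 35 - 4*(-26) = 35 + 104 = 139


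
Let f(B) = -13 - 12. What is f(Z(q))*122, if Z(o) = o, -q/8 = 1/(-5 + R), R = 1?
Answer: -3050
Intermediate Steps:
q = 2 (q = -8/(-5 + 1) = -8/(-4) = -8*(-¼) = 2)
f(B) = -25
f(Z(q))*122 = -25*122 = -3050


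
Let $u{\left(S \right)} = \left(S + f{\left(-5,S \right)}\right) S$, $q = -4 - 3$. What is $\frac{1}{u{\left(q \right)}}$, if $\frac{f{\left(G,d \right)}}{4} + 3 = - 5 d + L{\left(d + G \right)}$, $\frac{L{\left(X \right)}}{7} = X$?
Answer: $\frac{1}{1505} \approx 0.00066445$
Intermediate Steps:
$L{\left(X \right)} = 7 X$
$f{\left(G,d \right)} = -12 + 8 d + 28 G$ ($f{\left(G,d \right)} = -12 + 4 \left(- 5 d + 7 \left(d + G\right)\right) = -12 + 4 \left(- 5 d + 7 \left(G + d\right)\right) = -12 + 4 \left(- 5 d + \left(7 G + 7 d\right)\right) = -12 + 4 \left(2 d + 7 G\right) = -12 + \left(8 d + 28 G\right) = -12 + 8 d + 28 G$)
$q = -7$ ($q = -4 - 3 = -7$)
$u{\left(S \right)} = S \left(-152 + 9 S\right)$ ($u{\left(S \right)} = \left(S + \left(-12 + 8 S + 28 \left(-5\right)\right)\right) S = \left(S - \left(152 - 8 S\right)\right) S = \left(S + \left(-152 + 8 S\right)\right) S = \left(-152 + 9 S\right) S = S \left(-152 + 9 S\right)$)
$\frac{1}{u{\left(q \right)}} = \frac{1}{\left(-7\right) \left(-152 + 9 \left(-7\right)\right)} = \frac{1}{\left(-7\right) \left(-152 - 63\right)} = \frac{1}{\left(-7\right) \left(-215\right)} = \frac{1}{1505}$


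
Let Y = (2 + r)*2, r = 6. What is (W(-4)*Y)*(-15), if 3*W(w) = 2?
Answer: -160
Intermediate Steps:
W(w) = ⅔ (W(w) = (⅓)*2 = ⅔)
Y = 16 (Y = (2 + 6)*2 = 8*2 = 16)
(W(-4)*Y)*(-15) = ((⅔)*16)*(-15) = (32/3)*(-15) = -160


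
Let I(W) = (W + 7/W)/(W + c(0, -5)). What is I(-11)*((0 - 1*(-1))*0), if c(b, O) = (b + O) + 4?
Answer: 0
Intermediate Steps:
c(b, O) = 4 + O + b (c(b, O) = (O + b) + 4 = 4 + O + b)
I(W) = (W + 7/W)/(-1 + W) (I(W) = (W + 7/W)/(W + (4 - 5 + 0)) = (W + 7/W)/(W - 1) = (W + 7/W)/(-1 + W))
I(-11)*((0 - 1*(-1))*0) = ((7 + (-11)**2)/((-11)*(-1 - 11)))*((0 - 1*(-1))*0) = (-1/11*(7 + 121)/(-12))*((0 + 1)*0) = (-1/11*(-1/12)*128)*(1*0) = (32/33)*0 = 0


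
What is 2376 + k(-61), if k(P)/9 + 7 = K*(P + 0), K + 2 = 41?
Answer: -19098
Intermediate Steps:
K = 39 (K = -2 + 41 = 39)
k(P) = -63 + 351*P (k(P) = -63 + 9*(39*(P + 0)) = -63 + 9*(39*P) = -63 + 351*P)
2376 + k(-61) = 2376 + (-63 + 351*(-61)) = 2376 + (-63 - 21411) = 2376 - 21474 = -19098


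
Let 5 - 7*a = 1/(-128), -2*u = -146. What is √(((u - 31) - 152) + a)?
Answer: I*√1370866/112 ≈ 10.454*I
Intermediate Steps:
u = 73 (u = -½*(-146) = 73)
a = 641/896 (a = 5/7 - ⅐/(-128) = 5/7 - ⅐*(-1/128) = 5/7 + 1/896 = 641/896 ≈ 0.71540)
√(((u - 31) - 152) + a) = √(((73 - 31) - 152) + 641/896) = √((42 - 152) + 641/896) = √(-110 + 641/896) = √(-97919/896) = I*√1370866/112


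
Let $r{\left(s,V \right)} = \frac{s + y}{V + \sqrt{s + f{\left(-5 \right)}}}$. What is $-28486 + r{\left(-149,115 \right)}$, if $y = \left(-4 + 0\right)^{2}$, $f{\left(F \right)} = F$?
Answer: $\frac{- 28486 \sqrt{154} + 3276023 i}{\sqrt{154} - 115 i} \approx -28487.0 + 0.12336 i$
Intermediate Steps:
$y = 16$ ($y = \left(-4\right)^{2} = 16$)
$r{\left(s,V \right)} = \frac{16 + s}{V + \sqrt{-5 + s}}$ ($r{\left(s,V \right)} = \frac{s + 16}{V + \sqrt{s - 5}} = \frac{16 + s}{V + \sqrt{-5 + s}}$)
$-28486 + r{\left(-149,115 \right)} = -28486 + \frac{16 - 149}{115 + \sqrt{-5 - 149}} = -28486 + \frac{1}{115 + \sqrt{-154}} \left(-133\right) = -28486 + \frac{1}{115 + i \sqrt{154}} \left(-133\right) = -28486 - \frac{133}{115 + i \sqrt{154}}$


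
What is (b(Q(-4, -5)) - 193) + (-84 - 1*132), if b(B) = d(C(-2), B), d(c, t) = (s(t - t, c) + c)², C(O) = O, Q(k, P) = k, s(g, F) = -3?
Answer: -384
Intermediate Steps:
d(c, t) = (-3 + c)²
b(B) = 25 (b(B) = (-3 - 2)² = (-5)² = 25)
(b(Q(-4, -5)) - 193) + (-84 - 1*132) = (25 - 193) + (-84 - 1*132) = -168 + (-84 - 132) = -168 - 216 = -384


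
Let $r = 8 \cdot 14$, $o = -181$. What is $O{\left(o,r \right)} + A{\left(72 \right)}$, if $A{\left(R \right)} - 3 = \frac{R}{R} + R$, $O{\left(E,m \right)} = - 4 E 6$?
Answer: $4420$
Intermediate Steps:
$r = 112$
$O{\left(E,m \right)} = - 24 E$
$A{\left(R \right)} = 4 + R$ ($A{\left(R \right)} = 3 + \left(\frac{R}{R} + R\right) = 3 + \left(1 + R\right) = 4 + R$)
$O{\left(o,r \right)} + A{\left(72 \right)} = \left(-24\right) \left(-181\right) + \left(4 + 72\right) = 4344 + 76 = 4420$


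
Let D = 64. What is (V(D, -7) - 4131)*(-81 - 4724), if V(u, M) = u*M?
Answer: 22002095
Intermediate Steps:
V(u, M) = M*u
(V(D, -7) - 4131)*(-81 - 4724) = (-7*64 - 4131)*(-81 - 4724) = (-448 - 4131)*(-4805) = -4579*(-4805) = 22002095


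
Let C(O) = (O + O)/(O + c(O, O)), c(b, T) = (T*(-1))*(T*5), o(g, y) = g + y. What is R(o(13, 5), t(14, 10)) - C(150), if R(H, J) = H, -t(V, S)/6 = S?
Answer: 13484/749 ≈ 18.003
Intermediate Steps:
t(V, S) = -6*S
c(b, T) = -5*T² (c(b, T) = (-T)*(5*T) = -5*T²)
C(O) = 2*O/(O - 5*O²) (C(O) = (O + O)/(O - 5*O²) = (2*O)/(O - 5*O²) = 2*O/(O - 5*O²))
R(o(13, 5), t(14, 10)) - C(150) = (13 + 5) - (-2)/(-1 + 5*150) = 18 - (-2)/(-1 + 750) = 18 - (-2)/749 = 18 - 1*(-2/749) = 18 + 2/749 = 13484/749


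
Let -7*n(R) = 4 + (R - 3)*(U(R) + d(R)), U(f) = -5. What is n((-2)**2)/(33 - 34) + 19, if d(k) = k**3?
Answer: 28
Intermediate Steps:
n(R) = -4/7 - (-5 + R**3)*(-3 + R)/7 (n(R) = -(4 + (R - 3)*(-5 + R**3))/7 = -(4 + (-3 + R)*(-5 + R**3))/7 = -(4 + (-5 + R**3)*(-3 + R))/7 = -4/7 - (-5 + R**3)*(-3 + R)/7)
n((-2)**2)/(33 - 34) + 19 = (-19/7 - ((-2)**2)**4/7 + 3*((-2)**2)**3/7 + (5/7)*(-2)**2)/(33 - 34) + 19 = (-19/7 - 1/7*4**4 + (3/7)*4**3 + (5/7)*4)/(-1) + 19 = (-19/7 - 1/7*256 + (3/7)*64 + 20/7)*(-1) + 19 = (-19/7 - 256/7 + 192/7 + 20/7)*(-1) + 19 = -9*(-1) + 19 = 9 + 19 = 28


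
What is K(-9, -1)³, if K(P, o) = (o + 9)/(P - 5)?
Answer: -64/343 ≈ -0.18659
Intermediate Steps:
K(P, o) = (9 + o)/(-5 + P)
K(-9, -1)³ = ((9 - 1)/(-5 - 9))³ = (8/(-14))³ = (-1/14*8)³ = (-4/7)³ = -64/343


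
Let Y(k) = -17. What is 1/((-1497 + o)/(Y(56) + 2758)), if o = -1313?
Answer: -2741/2810 ≈ -0.97544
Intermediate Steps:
1/((-1497 + o)/(Y(56) + 2758)) = 1/((-1497 - 1313)/(-17 + 2758)) = 1/(-2810/2741) = -2741/2810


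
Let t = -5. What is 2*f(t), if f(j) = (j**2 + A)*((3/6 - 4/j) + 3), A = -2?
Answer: 989/5 ≈ 197.80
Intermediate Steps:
f(j) = (-2 + j**2)*(7/2 - 4/j) (f(j) = (j**2 - 2)*((3/6 - 4/j) + 3) = (-2 + j**2)*((3*(1/6) - 4/j) + 3) = (-2 + j**2)*((1/2 - 4/j) + 3) = (-2 + j**2)*(7/2 - 4/j))
2*f(t) = 2*(-7 - 4*(-5) + 8/(-5) + (7/2)*(-5)**2) = 2*(-7 + 20 + 8*(-1/5) + (7/2)*25) = 2*(-7 + 20 - 8/5 + 175/2) = 2*(989/10) = 989/5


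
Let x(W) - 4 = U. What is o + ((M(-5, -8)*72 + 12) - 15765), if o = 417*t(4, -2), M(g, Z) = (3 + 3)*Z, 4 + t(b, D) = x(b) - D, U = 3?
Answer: -17124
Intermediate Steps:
x(W) = 7 (x(W) = 4 + 3 = 7)
t(b, D) = 3 - D (t(b, D) = -4 + (7 - D) = 3 - D)
M(g, Z) = 6*Z
o = 2085 (o = 417*(3 - 1*(-2)) = 417*(3 + 2) = 417*5 = 2085)
o + ((M(-5, -8)*72 + 12) - 15765) = 2085 + (((6*(-8))*72 + 12) - 15765) = 2085 + ((-48*72 + 12) - 15765) = 2085 + ((-3456 + 12) - 15765) = 2085 + (-3444 - 15765) = 2085 - 19209 = -17124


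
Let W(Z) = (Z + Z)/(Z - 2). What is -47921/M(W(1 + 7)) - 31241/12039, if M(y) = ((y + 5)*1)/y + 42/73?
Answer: -336984767311/24258585 ≈ -13891.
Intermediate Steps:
W(Z) = 2*Z/(-2 + Z) (W(Z) = (2*Z)/(-2 + Z) = 2*Z/(-2 + Z))
M(y) = 42/73 + (5 + y)/y (M(y) = ((5 + y)*1)/y + 42*(1/73) = (5 + y)/y + 42/73 = 42/73 + (5 + y)/y)
-47921/M(W(1 + 7)) - 31241/12039 = -47921/(115/73 + 5/((2*(1 + 7)/(-2 + (1 + 7))))) - 31241/12039 = -47921/(115/73 + 5/((2*8/(-2 + 8)))) - 31241*1/12039 = -47921/(115/73 + 5/((2*8/6))) - 31241/12039 = -47921/(115/73 + 5/((2*8*(1/6)))) - 31241/12039 = -47921/(115/73 + 5/(8/3)) - 31241/12039 = -47921/(115/73 + 5*(3/8)) - 31241/12039 = -47921/(115/73 + 15/8) - 31241/12039 = -47921/2015/584 - 31241/12039 = -47921*584/2015 - 31241/12039 = -27985864/2015 - 31241/12039 = -336984767311/24258585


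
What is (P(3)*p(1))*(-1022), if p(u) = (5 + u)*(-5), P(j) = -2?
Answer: -61320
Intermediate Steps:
p(u) = -25 - 5*u
(P(3)*p(1))*(-1022) = -2*(-25 - 5*1)*(-1022) = -2*(-25 - 5)*(-1022) = -2*(-30)*(-1022) = 60*(-1022) = -61320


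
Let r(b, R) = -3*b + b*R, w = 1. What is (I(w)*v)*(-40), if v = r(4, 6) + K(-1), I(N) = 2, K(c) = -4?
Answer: -640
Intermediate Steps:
r(b, R) = -3*b + R*b
v = 8 (v = 4*(-3 + 6) - 4 = 4*3 - 4 = 12 - 4 = 8)
(I(w)*v)*(-40) = (2*8)*(-40) = 16*(-40) = -640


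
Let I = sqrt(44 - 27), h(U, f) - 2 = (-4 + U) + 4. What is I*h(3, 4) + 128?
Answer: 128 + 5*sqrt(17) ≈ 148.62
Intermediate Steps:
h(U, f) = 2 + U (h(U, f) = 2 + ((-4 + U) + 4) = 2 + U)
I = sqrt(17) ≈ 4.1231
I*h(3, 4) + 128 = sqrt(17)*(2 + 3) + 128 = sqrt(17)*5 + 128 = 5*sqrt(17) + 128 = 128 + 5*sqrt(17)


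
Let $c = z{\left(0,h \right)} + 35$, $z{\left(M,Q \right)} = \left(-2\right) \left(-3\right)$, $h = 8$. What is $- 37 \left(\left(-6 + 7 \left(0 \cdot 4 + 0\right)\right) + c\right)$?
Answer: $-1295$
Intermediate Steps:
$z{\left(M,Q \right)} = 6$
$c = 41$ ($c = 6 + 35 = 41$)
$- 37 \left(\left(-6 + 7 \left(0 \cdot 4 + 0\right)\right) + c\right) = - 37 \left(\left(-6 + 7 \left(0 \cdot 4 + 0\right)\right) + 41\right) = - 37 \left(\left(-6 + 7 \left(0 + 0\right)\right) + 41\right) = - 37 \left(\left(-6 + 7 \cdot 0\right) + 41\right) = - 37 \left(\left(-6 + 0\right) + 41\right) = - 37 \left(-6 + 41\right) = \left(-37\right) 35 = -1295$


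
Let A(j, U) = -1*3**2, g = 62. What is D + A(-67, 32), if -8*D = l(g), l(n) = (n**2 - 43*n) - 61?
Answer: -1189/8 ≈ -148.63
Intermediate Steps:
A(j, U) = -9 (A(j, U) = -1*9 = -9)
l(n) = -61 + n**2 - 43*n
D = -1117/8 (D = -(-61 + 62**2 - 43*62)/8 = -(-61 + 3844 - 2666)/8 = -1/8*1117 = -1117/8 ≈ -139.63)
D + A(-67, 32) = -1117/8 - 9 = -1189/8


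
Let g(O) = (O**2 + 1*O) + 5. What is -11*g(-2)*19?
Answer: -1463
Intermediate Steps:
g(O) = 5 + O + O**2 (g(O) = (O**2 + O) + 5 = (O + O**2) + 5 = 5 + O + O**2)
-11*g(-2)*19 = -11*(5 - 2 + (-2)**2)*19 = -11*(5 - 2 + 4)*19 = -11*7*19 = -77*19 = -1463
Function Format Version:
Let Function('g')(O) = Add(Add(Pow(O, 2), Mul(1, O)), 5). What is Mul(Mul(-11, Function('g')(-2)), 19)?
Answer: -1463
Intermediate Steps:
Function('g')(O) = Add(5, O, Pow(O, 2)) (Function('g')(O) = Add(Add(Pow(O, 2), O), 5) = Add(Add(O, Pow(O, 2)), 5) = Add(5, O, Pow(O, 2)))
Mul(Mul(-11, Function('g')(-2)), 19) = Mul(Mul(-11, Add(5, -2, Pow(-2, 2))), 19) = Mul(Mul(-11, Add(5, -2, 4)), 19) = Mul(Mul(-11, 7), 19) = Mul(-77, 19) = -1463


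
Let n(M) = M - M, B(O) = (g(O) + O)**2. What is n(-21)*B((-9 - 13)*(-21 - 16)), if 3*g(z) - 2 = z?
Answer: 0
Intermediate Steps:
g(z) = 2/3 + z/3
B(O) = (2/3 + 4*O/3)**2 (B(O) = ((2/3 + O/3) + O)**2 = (2/3 + 4*O/3)**2)
n(M) = 0
n(-21)*B((-9 - 13)*(-21 - 16)) = 0*(4*(1 + 2*((-9 - 13)*(-21 - 16)))**2/9) = 0*(4*(1 + 2*(-22*(-37)))**2/9) = 0*(4*(1 + 2*814)**2/9) = 0*(4*(1 + 1628)**2/9) = 0*((4/9)*1629**2) = 0*((4/9)*2653641) = 0*1179396 = 0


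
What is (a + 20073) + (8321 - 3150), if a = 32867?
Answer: 58111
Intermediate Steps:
(a + 20073) + (8321 - 3150) = (32867 + 20073) + (8321 - 3150) = 52940 + 5171 = 58111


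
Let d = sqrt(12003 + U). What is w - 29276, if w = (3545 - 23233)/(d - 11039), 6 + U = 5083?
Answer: -509548852412/17406063 + 39376*sqrt(4270)/121842441 ≈ -29274.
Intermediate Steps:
U = 5077 (U = -6 + 5083 = 5077)
d = 2*sqrt(4270) (d = sqrt(12003 + 5077) = sqrt(17080) = 2*sqrt(4270) ≈ 130.69)
w = -19688/(-11039 + 2*sqrt(4270)) (w = (3545 - 23233)/(2*sqrt(4270) - 11039) = -19688/(-11039 + 2*sqrt(4270)) ≈ 1.8049)
w - 29276 = (31047976/17406063 + 39376*sqrt(4270)/121842441) - 29276 = -509548852412/17406063 + 39376*sqrt(4270)/121842441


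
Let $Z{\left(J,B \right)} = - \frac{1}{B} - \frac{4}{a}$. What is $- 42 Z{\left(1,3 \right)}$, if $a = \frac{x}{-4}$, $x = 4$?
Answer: $-154$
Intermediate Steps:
$a = -1$ ($a = \frac{4}{-4} = 4 \left(- \frac{1}{4}\right) = -1$)
$Z{\left(J,B \right)} = 4 - \frac{1}{B}$ ($Z{\left(J,B \right)} = - \frac{1}{B} - \frac{4}{-1} = - \frac{1}{B} - -4 = - \frac{1}{B} + 4 = 4 - \frac{1}{B}$)
$- 42 Z{\left(1,3 \right)} = - 42 \left(4 - \frac{1}{3}\right) = \left(-42\right) \frac{11}{3} = -154$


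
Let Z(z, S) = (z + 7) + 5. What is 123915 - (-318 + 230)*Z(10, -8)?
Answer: 125851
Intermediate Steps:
Z(z, S) = 12 + z (Z(z, S) = (7 + z) + 5 = 12 + z)
123915 - (-318 + 230)*Z(10, -8) = 123915 - (-318 + 230)*(12 + 10) = 123915 - (-88)*22 = 123915 - 1*(-1936) = 123915 + 1936 = 125851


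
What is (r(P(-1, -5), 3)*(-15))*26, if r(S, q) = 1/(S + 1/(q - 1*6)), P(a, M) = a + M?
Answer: 1170/19 ≈ 61.579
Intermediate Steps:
P(a, M) = M + a
r(S, q) = 1/(S + 1/(-6 + q)) (r(S, q) = 1/(S + 1/(q - 6)) = 1/(S + 1/(-6 + q)))
(r(P(-1, -5), 3)*(-15))*26 = (((-6 + 3)/(1 - 6*(-5 - 1) + (-5 - 1)*3))*(-15))*26 = ((-3/(1 - 6*(-6) - 6*3))*(-15))*26 = ((-3/(1 + 36 - 18))*(-15))*26 = ((-3/19)*(-15))*26 = (((1/19)*(-3))*(-15))*26 = -3/19*(-15)*26 = (45/19)*26 = 1170/19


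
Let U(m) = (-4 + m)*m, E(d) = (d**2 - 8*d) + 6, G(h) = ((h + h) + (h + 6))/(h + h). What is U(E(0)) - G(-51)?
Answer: 359/34 ≈ 10.559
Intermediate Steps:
G(h) = (6 + 3*h)/(2*h) (G(h) = (2*h + (6 + h))/((2*h)) = (6 + 3*h)*(1/(2*h)) = (6 + 3*h)/(2*h))
E(d) = 6 + d**2 - 8*d
U(m) = m*(-4 + m)
U(E(0)) - G(-51) = (6 + 0**2 - 8*0)*(-4 + (6 + 0**2 - 8*0)) - (3/2 + 3/(-51)) = (6 + 0 + 0)*(-4 + (6 + 0 + 0)) - (3/2 + 3*(-1/51)) = 6*(-4 + 6) - (3/2 - 1/17) = 6*2 - 1*49/34 = 12 - 49/34 = 359/34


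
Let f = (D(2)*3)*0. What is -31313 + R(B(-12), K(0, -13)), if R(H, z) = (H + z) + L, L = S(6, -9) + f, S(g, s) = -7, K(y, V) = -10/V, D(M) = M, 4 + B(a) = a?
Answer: -407358/13 ≈ -31335.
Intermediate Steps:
B(a) = -4 + a
f = 0 (f = (2*3)*0 = 6*0 = 0)
L = -7 (L = -7 + 0 = -7)
R(H, z) = -7 + H + z (R(H, z) = (H + z) - 7 = -7 + H + z)
-31313 + R(B(-12), K(0, -13)) = -31313 + (-7 + (-4 - 12) - 10/(-13)) = -31313 + (-7 - 16 - 10*(-1/13)) = -31313 + (-7 - 16 + 10/13) = -31313 - 289/13 = -407358/13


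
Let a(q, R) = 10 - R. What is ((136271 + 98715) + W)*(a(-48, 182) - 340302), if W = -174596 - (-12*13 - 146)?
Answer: -20664048008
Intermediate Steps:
W = -174294 (W = -174596 - (-156 - 146) = -174596 - 1*(-302) = -174596 + 302 = -174294)
((136271 + 98715) + W)*(a(-48, 182) - 340302) = ((136271 + 98715) - 174294)*((10 - 1*182) - 340302) = (234986 - 174294)*((10 - 182) - 340302) = 60692*(-172 - 340302) = 60692*(-340474) = -20664048008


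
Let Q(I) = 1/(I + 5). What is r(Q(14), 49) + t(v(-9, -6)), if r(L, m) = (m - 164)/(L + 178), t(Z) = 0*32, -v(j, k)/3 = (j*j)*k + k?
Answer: -2185/3383 ≈ -0.64588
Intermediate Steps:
Q(I) = 1/(5 + I)
v(j, k) = -3*k - 3*k*j² (v(j, k) = -3*((j*j)*k + k) = -3*(j²*k + k) = -3*(k*j² + k) = -3*(k + k*j²) = -3*k - 3*k*j²)
t(Z) = 0
r(L, m) = (-164 + m)/(178 + L)
r(Q(14), 49) + t(v(-9, -6)) = (-164 + 49)/(178 + 1/(5 + 14)) + 0 = -115/(178 + 1/19) + 0 = -115/(3383/19) + 0 = (19/3383)*(-115) + 0 = -2185/3383 + 0 = -2185/3383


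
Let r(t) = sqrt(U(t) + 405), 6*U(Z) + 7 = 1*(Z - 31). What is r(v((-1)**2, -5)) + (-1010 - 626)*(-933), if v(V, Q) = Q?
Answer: 1526388 + sqrt(14322)/6 ≈ 1.5264e+6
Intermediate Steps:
U(Z) = -19/3 + Z/6 (U(Z) = -7/6 + (1*(Z - 31))/6 = -7/6 + (1*(-31 + Z))/6 = -7/6 + (-31 + Z)/6 = -7/6 + (-31/6 + Z/6) = -19/3 + Z/6)
r(t) = sqrt(1196/3 + t/6) (r(t) = sqrt((-19/3 + t/6) + 405) = sqrt(1196/3 + t/6))
r(v((-1)**2, -5)) + (-1010 - 626)*(-933) = sqrt(14352 + 6*(-5))/6 + (-1010 - 626)*(-933) = sqrt(14352 - 30)/6 - 1636*(-933) = sqrt(14322)/6 + 1526388 = 1526388 + sqrt(14322)/6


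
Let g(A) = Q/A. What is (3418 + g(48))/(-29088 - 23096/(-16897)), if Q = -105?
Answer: -22523701/191795840 ≈ -0.11744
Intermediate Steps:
g(A) = -105/A
(3418 + g(48))/(-29088 - 23096/(-16897)) = (3418 - 105/48)/(-29088 - 23096/(-16897)) = (3418 - 105*1/48)/(-29088 - 23096*(-1/16897)) = (3418 - 35/16)/(-29088 + 23096/16897) = 54653/(16*(-491476840/16897)) = (54653/16)*(-16897/491476840) = -22523701/191795840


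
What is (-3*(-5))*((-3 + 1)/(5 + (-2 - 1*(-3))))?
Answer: -5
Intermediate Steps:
(-3*(-5))*((-3 + 1)/(5 + (-2 - 1*(-3)))) = 15*(-2/(5 + (-2 + 3))) = 15*(-2/(5 + 1)) = 15*(-2/6) = 15*(-2*1/6) = 15*(-1/3) = -5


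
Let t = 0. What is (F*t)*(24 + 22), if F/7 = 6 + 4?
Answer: 0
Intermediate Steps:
F = 70 (F = 7*(6 + 4) = 7*10 = 70)
(F*t)*(24 + 22) = (70*0)*(24 + 22) = 0*46 = 0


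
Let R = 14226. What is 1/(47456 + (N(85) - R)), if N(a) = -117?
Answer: 1/33113 ≈ 3.0200e-5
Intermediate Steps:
1/(47456 + (N(85) - R)) = 1/(47456 + (-117 - 1*14226)) = 1/(47456 + (-117 - 14226)) = 1/(47456 - 14343) = 1/33113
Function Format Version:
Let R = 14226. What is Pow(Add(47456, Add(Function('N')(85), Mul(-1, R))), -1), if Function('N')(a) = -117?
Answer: Rational(1, 33113) ≈ 3.0200e-5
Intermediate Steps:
Pow(Add(47456, Add(Function('N')(85), Mul(-1, R))), -1) = Pow(Add(47456, Add(-117, Mul(-1, 14226))), -1) = Pow(Add(47456, Add(-117, -14226)), -1) = Pow(Add(47456, -14343), -1) = Pow(33113, -1) = Rational(1, 33113)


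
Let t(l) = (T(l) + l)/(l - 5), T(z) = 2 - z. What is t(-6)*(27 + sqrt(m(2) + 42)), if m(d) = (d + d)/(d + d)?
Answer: -54/11 - 2*sqrt(43)/11 ≈ -6.1013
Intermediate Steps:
t(l) = 2/(-5 + l) (t(l) = ((2 - l) + l)/(l - 5) = 2/(-5 + l))
m(d) = 1 (m(d) = (2*d)/((2*d)) = (2*d)*(1/(2*d)) = 1)
t(-6)*(27 + sqrt(m(2) + 42)) = (2/(-5 - 6))*(27 + sqrt(1 + 42)) = (2/(-11))*(27 + sqrt(43)) = (2*(-1/11))*(27 + sqrt(43)) = -2*(27 + sqrt(43))/11 = -54/11 - 2*sqrt(43)/11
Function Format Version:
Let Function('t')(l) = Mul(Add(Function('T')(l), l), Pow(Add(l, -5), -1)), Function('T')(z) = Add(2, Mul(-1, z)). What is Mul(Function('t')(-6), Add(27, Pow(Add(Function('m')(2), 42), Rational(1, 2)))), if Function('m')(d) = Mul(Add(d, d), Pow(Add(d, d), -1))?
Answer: Add(Rational(-54, 11), Mul(Rational(-2, 11), Pow(43, Rational(1, 2)))) ≈ -6.1013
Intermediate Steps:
Function('t')(l) = Mul(2, Pow(Add(-5, l), -1)) (Function('t')(l) = Mul(Add(Add(2, Mul(-1, l)), l), Pow(Add(l, -5), -1)) = Mul(2, Pow(Add(-5, l), -1)))
Function('m')(d) = 1 (Function('m')(d) = Mul(Mul(2, d), Pow(Mul(2, d), -1)) = Mul(Mul(2, d), Mul(Rational(1, 2), Pow(d, -1))) = 1)
Mul(Function('t')(-6), Add(27, Pow(Add(Function('m')(2), 42), Rational(1, 2)))) = Mul(Mul(2, Pow(Add(-5, -6), -1)), Add(27, Pow(Add(1, 42), Rational(1, 2)))) = Mul(Mul(2, Pow(-11, -1)), Add(27, Pow(43, Rational(1, 2)))) = Mul(Mul(2, Rational(-1, 11)), Add(27, Pow(43, Rational(1, 2)))) = Mul(Rational(-2, 11), Add(27, Pow(43, Rational(1, 2)))) = Add(Rational(-54, 11), Mul(Rational(-2, 11), Pow(43, Rational(1, 2))))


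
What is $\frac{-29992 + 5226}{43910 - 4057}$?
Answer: $- \frac{24766}{39853} \approx -0.62143$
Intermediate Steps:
$\frac{-29992 + 5226}{43910 - 4057} = - \frac{24766}{39853}$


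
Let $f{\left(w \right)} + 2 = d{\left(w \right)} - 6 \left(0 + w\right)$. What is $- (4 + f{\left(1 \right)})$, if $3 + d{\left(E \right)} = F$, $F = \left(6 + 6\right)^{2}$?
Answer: $-137$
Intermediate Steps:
$F = 144$ ($F = 12^{2} = 144$)
$d{\left(E \right)} = 141$ ($d{\left(E \right)} = -3 + 144 = 141$)
$f{\left(w \right)} = 139 - 6 w$ ($f{\left(w \right)} = -2 - \left(-141 + 6 \left(0 + w\right)\right) = -2 - \left(-141 + 6 w\right) = 139 - 6 w$)
$- (4 + f{\left(1 \right)}) = - (4 + \left(139 - 6\right)) = - (4 + 133) = \left(-1\right) 137 = -137$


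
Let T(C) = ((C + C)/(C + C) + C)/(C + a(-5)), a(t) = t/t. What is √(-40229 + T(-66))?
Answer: 2*I*√10057 ≈ 200.57*I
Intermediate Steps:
a(t) = 1
T(C) = 1 (T(C) = ((C + C)/(C + C) + C)/(C + 1) = ((2*C)/((2*C)) + C)/(1 + C) = ((2*C)*(1/(2*C)) + C)/(1 + C) = (1 + C)/(1 + C) = 1)
√(-40229 + T(-66)) = √(-40229 + 1) = √(-40228) = 2*I*√10057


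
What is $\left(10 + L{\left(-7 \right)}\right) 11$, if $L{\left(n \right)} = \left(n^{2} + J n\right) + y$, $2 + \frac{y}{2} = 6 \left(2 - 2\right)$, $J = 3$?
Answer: $374$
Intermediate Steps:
$y = -4$ ($y = -4 + 2 \cdot 6 \left(2 - 2\right) = -4 + 2 \cdot 6 \cdot 0 = -4 + 2 \cdot 0 = -4 + 0 = -4$)
$L{\left(n \right)} = -4 + n^{2} + 3 n$ ($L{\left(n \right)} = \left(n^{2} + 3 n\right) - 4 = -4 + n^{2} + 3 n$)
$\left(10 + L{\left(-7 \right)}\right) 11 = \left(10 + \left(-4 + \left(-7\right)^{2} + 3 \left(-7\right)\right)\right) 11 = \left(10 - -24\right) 11 = \left(10 + 24\right) 11 = 34 \cdot 11 = 374$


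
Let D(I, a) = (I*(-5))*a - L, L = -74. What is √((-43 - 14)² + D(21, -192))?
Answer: √23483 ≈ 153.24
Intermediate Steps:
D(I, a) = 74 - 5*I*a (D(I, a) = (I*(-5))*a - 1*(-74) = (-5*I)*a + 74 = -5*I*a + 74 = 74 - 5*I*a)
√((-43 - 14)² + D(21, -192)) = √((-43 - 14)² + (74 - 5*21*(-192))) = √((-57)² + (74 + 20160)) = √(3249 + 20234) = √23483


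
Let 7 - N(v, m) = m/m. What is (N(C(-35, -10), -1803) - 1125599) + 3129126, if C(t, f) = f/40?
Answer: 2003533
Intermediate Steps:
C(t, f) = f/40 (C(t, f) = f*(1/40) = f/40)
N(v, m) = 6 (N(v, m) = 7 - m/m = 7 - 1*1 = 7 - 1 = 6)
(N(C(-35, -10), -1803) - 1125599) + 3129126 = (6 - 1125599) + 3129126 = -1125593 + 3129126 = 2003533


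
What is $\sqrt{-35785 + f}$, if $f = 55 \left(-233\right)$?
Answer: $90 i \sqrt{6} \approx 220.45 i$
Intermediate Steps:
$f = -12815$
$\sqrt{-35785 + f} = \sqrt{-35785 - 12815} = \sqrt{-48600} = 90 i \sqrt{6}$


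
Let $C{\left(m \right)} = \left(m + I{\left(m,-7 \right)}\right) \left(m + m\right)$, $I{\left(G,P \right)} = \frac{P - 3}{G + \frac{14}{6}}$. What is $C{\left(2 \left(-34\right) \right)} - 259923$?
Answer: $- \frac{49387055}{197} \approx -2.507 \cdot 10^{5}$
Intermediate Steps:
$I{\left(G,P \right)} = \frac{-3 + P}{\frac{7}{3} + G}$ ($I{\left(G,P \right)} = \frac{-3 + P}{G + 14 \cdot \frac{1}{6}} = \frac{-3 + P}{G + \frac{7}{3}} = \frac{-3 + P}{\frac{7}{3} + G}$)
$C{\left(m \right)} = 2 m \left(m - \frac{30}{7 + 3 m}\right)$ ($C{\left(m \right)} = \left(m + \frac{3 \left(-3 - 7\right)}{7 + 3 m}\right) \left(m + m\right) = \left(m + 3 \frac{1}{7 + 3 m} \left(-10\right)\right) 2 m = \left(m - \frac{30}{7 + 3 m}\right) 2 m = 2 m \left(m - \frac{30}{7 + 3 m}\right)$)
$C{\left(2 \left(-34\right) \right)} - 259923 = \frac{2 \cdot 2 \left(-34\right) \left(-30 + 2 \left(-34\right) \left(7 + 3 \cdot 2 \left(-34\right)\right)\right)}{7 + 3 \cdot 2 \left(-34\right)} - 259923 = 2 \left(-68\right) \frac{1}{7 + 3 \left(-68\right)} \left(-30 - 68 \left(7 + 3 \left(-68\right)\right)\right) - 259923 = 2 \left(-68\right) \frac{1}{7 - 204} \left(-30 - 68 \left(7 - 204\right)\right) - 259923 = 2 \left(-68\right) \frac{1}{-197} \left(-30 - -13396\right) - 259923 = 2 \left(-68\right) \left(- \frac{1}{197}\right) \left(-30 + 13396\right) - 259923 = 2 \left(-68\right) \left(- \frac{1}{197}\right) 13366 - 259923 = \frac{1817776}{197} - 259923 = - \frac{49387055}{197}$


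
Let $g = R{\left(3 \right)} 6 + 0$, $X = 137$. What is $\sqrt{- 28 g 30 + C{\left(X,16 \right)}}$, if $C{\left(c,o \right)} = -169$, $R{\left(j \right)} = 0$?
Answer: $13 i \approx 13.0 i$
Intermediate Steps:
$g = 0$ ($g = 0 \cdot 6 + 0 = 0 + 0 = 0$)
$\sqrt{- 28 g 30 + C{\left(X,16 \right)}} = \sqrt{\left(-28\right) 0 \cdot 30 - 169} = \sqrt{0 \cdot 30 - 169} = \sqrt{0 - 169} = \sqrt{-169} = 13 i$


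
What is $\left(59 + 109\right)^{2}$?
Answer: $28224$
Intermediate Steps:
$\left(59 + 109\right)^{2} = 168^{2} = 28224$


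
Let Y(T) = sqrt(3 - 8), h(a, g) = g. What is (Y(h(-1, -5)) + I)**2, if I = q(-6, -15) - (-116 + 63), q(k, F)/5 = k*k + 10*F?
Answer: (517 - I*sqrt(5))**2 ≈ 2.6728e+5 - 2312.0*I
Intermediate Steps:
q(k, F) = 5*k**2 + 50*F (q(k, F) = 5*(k*k + 10*F) = 5*(k**2 + 10*F) = 5*k**2 + 50*F)
Y(T) = I*sqrt(5) (Y(T) = sqrt(-5) = I*sqrt(5))
I = -517 (I = (5*(-6)**2 + 50*(-15)) - (-116 + 63) = (5*36 - 750) - 1*(-53) = (180 - 750) + 53 = -570 + 53 = -517)
(Y(h(-1, -5)) + I)**2 = (I*sqrt(5) - 517)**2 = (-517 + I*sqrt(5))**2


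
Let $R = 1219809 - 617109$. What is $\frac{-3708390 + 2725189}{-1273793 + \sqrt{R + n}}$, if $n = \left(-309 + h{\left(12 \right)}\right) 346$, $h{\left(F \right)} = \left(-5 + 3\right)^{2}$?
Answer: $\frac{1252394551393}{1622548109679} + \frac{983201 \sqrt{497170}}{1622548109679} \approx 0.7723$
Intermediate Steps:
$h{\left(F \right)} = 4$ ($h{\left(F \right)} = \left(-2\right)^{2} = 4$)
$R = 602700$
$n = -105530$ ($n = \left(-309 + 4\right) 346 = \left(-305\right) 346 = -105530$)
$\frac{-3708390 + 2725189}{-1273793 + \sqrt{R + n}} = \frac{-3708390 + 2725189}{-1273793 + \sqrt{602700 - 105530}} = - \frac{983201}{-1273793 + \sqrt{497170}}$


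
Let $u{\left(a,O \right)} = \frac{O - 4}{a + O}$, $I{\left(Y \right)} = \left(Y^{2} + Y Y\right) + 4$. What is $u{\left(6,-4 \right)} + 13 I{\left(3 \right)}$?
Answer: $282$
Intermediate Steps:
$I{\left(Y \right)} = 4 + 2 Y^{2}$ ($I{\left(Y \right)} = \left(Y^{2} + Y^{2}\right) + 4 = 2 Y^{2} + 4 = 4 + 2 Y^{2}$)
$u{\left(a,O \right)} = \frac{-4 + O}{O + a}$
$u{\left(6,-4 \right)} + 13 I{\left(3 \right)} = \frac{-4 - 4}{-4 + 6} + 13 \left(4 + 2 \cdot 3^{2}\right) = \frac{1}{2} \left(-8\right) + 13 \left(4 + 2 \cdot 9\right) = \frac{1}{2} \left(-8\right) + 13 \left(4 + 18\right) = -4 + 13 \cdot 22 = -4 + 286 = 282$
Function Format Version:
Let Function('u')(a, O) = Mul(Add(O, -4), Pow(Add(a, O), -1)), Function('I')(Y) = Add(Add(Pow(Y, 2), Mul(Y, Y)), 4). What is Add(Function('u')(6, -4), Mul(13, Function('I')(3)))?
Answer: 282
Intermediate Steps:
Function('I')(Y) = Add(4, Mul(2, Pow(Y, 2))) (Function('I')(Y) = Add(Add(Pow(Y, 2), Pow(Y, 2)), 4) = Add(Mul(2, Pow(Y, 2)), 4) = Add(4, Mul(2, Pow(Y, 2))))
Function('u')(a, O) = Mul(Pow(Add(O, a), -1), Add(-4, O)) (Function('u')(a, O) = Mul(Add(-4, O), Pow(Add(O, a), -1)) = Mul(Pow(Add(O, a), -1), Add(-4, O)))
Add(Function('u')(6, -4), Mul(13, Function('I')(3))) = Add(Mul(Pow(Add(-4, 6), -1), Add(-4, -4)), Mul(13, Add(4, Mul(2, Pow(3, 2))))) = Add(Mul(Pow(2, -1), -8), Mul(13, Add(4, Mul(2, 9)))) = Add(Mul(Rational(1, 2), -8), Mul(13, Add(4, 18))) = Add(-4, Mul(13, 22)) = Add(-4, 286) = 282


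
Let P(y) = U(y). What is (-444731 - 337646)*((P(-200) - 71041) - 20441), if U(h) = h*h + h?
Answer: 40434808114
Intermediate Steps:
U(h) = h + h² (U(h) = h² + h = h + h²)
P(y) = y*(1 + y)
(-444731 - 337646)*((P(-200) - 71041) - 20441) = (-444731 - 337646)*((-200*(1 - 200) - 71041) - 20441) = -782377*((-200*(-199) - 71041) - 20441) = -782377*((39800 - 71041) - 20441) = -782377*(-31241 - 20441) = -782377*(-51682) = 40434808114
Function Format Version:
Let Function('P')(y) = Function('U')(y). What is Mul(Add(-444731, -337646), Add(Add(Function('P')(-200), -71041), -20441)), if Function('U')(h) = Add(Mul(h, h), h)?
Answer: 40434808114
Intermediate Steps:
Function('U')(h) = Add(h, Pow(h, 2)) (Function('U')(h) = Add(Pow(h, 2), h) = Add(h, Pow(h, 2)))
Function('P')(y) = Mul(y, Add(1, y))
Mul(Add(-444731, -337646), Add(Add(Function('P')(-200), -71041), -20441)) = Mul(Add(-444731, -337646), Add(Add(Mul(-200, Add(1, -200)), -71041), -20441)) = Mul(-782377, Add(Add(Mul(-200, -199), -71041), -20441)) = Mul(-782377, Add(Add(39800, -71041), -20441)) = Mul(-782377, Add(-31241, -20441)) = Mul(-782377, -51682) = 40434808114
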